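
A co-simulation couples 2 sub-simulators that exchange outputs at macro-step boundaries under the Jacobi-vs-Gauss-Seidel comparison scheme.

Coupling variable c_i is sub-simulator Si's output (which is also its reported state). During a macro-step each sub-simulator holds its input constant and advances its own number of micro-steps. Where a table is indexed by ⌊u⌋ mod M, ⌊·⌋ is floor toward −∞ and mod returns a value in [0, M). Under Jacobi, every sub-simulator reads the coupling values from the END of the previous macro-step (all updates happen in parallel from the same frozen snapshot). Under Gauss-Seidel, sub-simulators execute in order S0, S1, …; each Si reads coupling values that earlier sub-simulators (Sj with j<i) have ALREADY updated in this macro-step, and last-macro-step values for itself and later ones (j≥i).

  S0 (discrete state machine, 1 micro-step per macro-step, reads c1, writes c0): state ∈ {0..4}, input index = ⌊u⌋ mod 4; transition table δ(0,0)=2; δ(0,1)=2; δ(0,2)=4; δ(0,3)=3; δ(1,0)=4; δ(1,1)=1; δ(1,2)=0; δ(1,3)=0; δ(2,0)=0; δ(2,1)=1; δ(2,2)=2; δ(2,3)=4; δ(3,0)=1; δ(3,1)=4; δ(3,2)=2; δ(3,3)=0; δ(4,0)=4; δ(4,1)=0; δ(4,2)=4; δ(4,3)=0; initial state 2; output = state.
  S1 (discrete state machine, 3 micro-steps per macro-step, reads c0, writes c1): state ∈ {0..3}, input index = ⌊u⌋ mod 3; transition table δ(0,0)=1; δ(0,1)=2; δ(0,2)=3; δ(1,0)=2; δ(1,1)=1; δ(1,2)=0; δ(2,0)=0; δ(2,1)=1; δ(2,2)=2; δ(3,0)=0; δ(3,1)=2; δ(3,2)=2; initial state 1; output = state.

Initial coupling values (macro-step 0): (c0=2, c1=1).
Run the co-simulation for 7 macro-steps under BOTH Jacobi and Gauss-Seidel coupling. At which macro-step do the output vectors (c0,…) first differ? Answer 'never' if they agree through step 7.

first divergence at macro-step: 1

[Jacobi] macro 1: S0 reads c1=1 → after 1×micro: 1; S1 reads c0=2 → after 3×micro: 2 ⇒ (c0=1, c1=2)
[Jacobi] macro 2: S0 reads c1=2 → after 1×micro: 0; S1 reads c0=1 → after 3×micro: 1 ⇒ (c0=0, c1=1)
[Jacobi] macro 3: S0 reads c1=1 → after 1×micro: 2; S1 reads c0=0 → after 3×micro: 1 ⇒ (c0=2, c1=1)
[Jacobi] macro 4: S0 reads c1=1 → after 1×micro: 1; S1 reads c0=2 → after 3×micro: 2 ⇒ (c0=1, c1=2)
[Jacobi] macro 5: S0 reads c1=2 → after 1×micro: 0; S1 reads c0=1 → after 3×micro: 1 ⇒ (c0=0, c1=1)
[Jacobi] macro 6: S0 reads c1=1 → after 1×micro: 2; S1 reads c0=0 → after 3×micro: 1 ⇒ (c0=2, c1=1)
[Jacobi] macro 7: S0 reads c1=1 → after 1×micro: 1; S1 reads c0=2 → after 3×micro: 2 ⇒ (c0=1, c1=2)
[Gauss-Seidel] macro 1: S0 reads c1=1 → after 1×micro: 1; S1 reads c0=1 → after 3×micro: 1 ⇒ (c0=1, c1=1)
[Gauss-Seidel] macro 2: S0 reads c1=1 → after 1×micro: 1; S1 reads c0=1 → after 3×micro: 1 ⇒ (c0=1, c1=1)
[Gauss-Seidel] macro 3: S0 reads c1=1 → after 1×micro: 1; S1 reads c0=1 → after 3×micro: 1 ⇒ (c0=1, c1=1)
[Gauss-Seidel] macro 4: S0 reads c1=1 → after 1×micro: 1; S1 reads c0=1 → after 3×micro: 1 ⇒ (c0=1, c1=1)
[Gauss-Seidel] macro 5: S0 reads c1=1 → after 1×micro: 1; S1 reads c0=1 → after 3×micro: 1 ⇒ (c0=1, c1=1)
[Gauss-Seidel] macro 6: S0 reads c1=1 → after 1×micro: 1; S1 reads c0=1 → after 3×micro: 1 ⇒ (c0=1, c1=1)
[Gauss-Seidel] macro 7: S0 reads c1=1 → after 1×micro: 1; S1 reads c0=1 → after 3×micro: 1 ⇒ (c0=1, c1=1)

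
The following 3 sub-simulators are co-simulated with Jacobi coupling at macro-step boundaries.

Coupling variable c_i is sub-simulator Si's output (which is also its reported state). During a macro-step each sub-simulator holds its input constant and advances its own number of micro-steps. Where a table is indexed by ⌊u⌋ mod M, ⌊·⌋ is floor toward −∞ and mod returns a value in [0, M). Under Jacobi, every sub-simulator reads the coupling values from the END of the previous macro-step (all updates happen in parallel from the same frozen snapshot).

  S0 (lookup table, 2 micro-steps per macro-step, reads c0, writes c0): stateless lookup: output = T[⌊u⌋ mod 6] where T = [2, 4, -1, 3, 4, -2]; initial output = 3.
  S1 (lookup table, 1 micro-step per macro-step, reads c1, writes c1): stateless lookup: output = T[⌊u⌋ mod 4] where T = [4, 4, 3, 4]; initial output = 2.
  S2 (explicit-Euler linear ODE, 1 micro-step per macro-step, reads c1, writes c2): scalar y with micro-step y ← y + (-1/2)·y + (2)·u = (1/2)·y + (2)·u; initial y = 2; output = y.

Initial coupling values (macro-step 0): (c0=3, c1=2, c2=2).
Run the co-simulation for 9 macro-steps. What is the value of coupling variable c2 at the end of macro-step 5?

c2 at macro-step 5 = 241/16

macro 1: S0 reads c0=3 → after 2×micro: 3; S1 reads c1=2 → after 1×micro: 3; S2 reads c1=2 → after 1×micro: 5 ⇒ (c0=3, c1=3, c2=5)
macro 2: S0 reads c0=3 → after 2×micro: 3; S1 reads c1=3 → after 1×micro: 4; S2 reads c1=3 → after 1×micro: 17/2 ⇒ (c0=3, c1=4, c2=17/2)
macro 3: S0 reads c0=3 → after 2×micro: 3; S1 reads c1=4 → after 1×micro: 4; S2 reads c1=4 → after 1×micro: 49/4 ⇒ (c0=3, c1=4, c2=49/4)
macro 4: S0 reads c0=3 → after 2×micro: 3; S1 reads c1=4 → after 1×micro: 4; S2 reads c1=4 → after 1×micro: 113/8 ⇒ (c0=3, c1=4, c2=113/8)
macro 5: S0 reads c0=3 → after 2×micro: 3; S1 reads c1=4 → after 1×micro: 4; S2 reads c1=4 → after 1×micro: 241/16 ⇒ (c0=3, c1=4, c2=241/16)
macro 6: S0 reads c0=3 → after 2×micro: 3; S1 reads c1=4 → after 1×micro: 4; S2 reads c1=4 → after 1×micro: 497/32 ⇒ (c0=3, c1=4, c2=497/32)
macro 7: S0 reads c0=3 → after 2×micro: 3; S1 reads c1=4 → after 1×micro: 4; S2 reads c1=4 → after 1×micro: 1009/64 ⇒ (c0=3, c1=4, c2=1009/64)
macro 8: S0 reads c0=3 → after 2×micro: 3; S1 reads c1=4 → after 1×micro: 4; S2 reads c1=4 → after 1×micro: 2033/128 ⇒ (c0=3, c1=4, c2=2033/128)
macro 9: S0 reads c0=3 → after 2×micro: 3; S1 reads c1=4 → after 1×micro: 4; S2 reads c1=4 → after 1×micro: 4081/256 ⇒ (c0=3, c1=4, c2=4081/256)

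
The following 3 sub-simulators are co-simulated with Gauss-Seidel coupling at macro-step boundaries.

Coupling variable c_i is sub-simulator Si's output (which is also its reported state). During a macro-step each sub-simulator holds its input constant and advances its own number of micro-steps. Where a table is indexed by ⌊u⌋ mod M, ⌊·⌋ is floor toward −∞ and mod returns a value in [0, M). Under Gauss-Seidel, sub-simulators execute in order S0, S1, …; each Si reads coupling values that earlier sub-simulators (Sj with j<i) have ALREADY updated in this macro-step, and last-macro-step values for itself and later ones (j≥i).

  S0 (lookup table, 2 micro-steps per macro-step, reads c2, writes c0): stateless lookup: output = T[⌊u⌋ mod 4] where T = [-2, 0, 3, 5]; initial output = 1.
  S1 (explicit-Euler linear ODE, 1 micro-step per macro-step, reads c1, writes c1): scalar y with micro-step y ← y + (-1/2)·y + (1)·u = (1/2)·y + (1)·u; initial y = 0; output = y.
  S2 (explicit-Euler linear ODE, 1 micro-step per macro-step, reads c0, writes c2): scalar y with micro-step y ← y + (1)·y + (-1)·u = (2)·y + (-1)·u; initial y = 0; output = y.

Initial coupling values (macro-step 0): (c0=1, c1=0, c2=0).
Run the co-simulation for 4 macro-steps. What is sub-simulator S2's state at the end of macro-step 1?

macro 1: S0 reads c2=0 → after 2×micro: -2; S1 reads c1=0 → after 1×micro: 0; S2 reads c0=-2 → after 1×micro: 2 ⇒ (c0=-2, c1=0, c2=2)
macro 2: S0 reads c2=2 → after 2×micro: 3; S1 reads c1=0 → after 1×micro: 0; S2 reads c0=3 → after 1×micro: 1 ⇒ (c0=3, c1=0, c2=1)
macro 3: S0 reads c2=1 → after 2×micro: 0; S1 reads c1=0 → after 1×micro: 0; S2 reads c0=0 → after 1×micro: 2 ⇒ (c0=0, c1=0, c2=2)
macro 4: S0 reads c2=2 → after 2×micro: 3; S1 reads c1=0 → after 1×micro: 0; S2 reads c0=3 → after 1×micro: 1 ⇒ (c0=3, c1=0, c2=1)

S2 state at macro-step 1 = 2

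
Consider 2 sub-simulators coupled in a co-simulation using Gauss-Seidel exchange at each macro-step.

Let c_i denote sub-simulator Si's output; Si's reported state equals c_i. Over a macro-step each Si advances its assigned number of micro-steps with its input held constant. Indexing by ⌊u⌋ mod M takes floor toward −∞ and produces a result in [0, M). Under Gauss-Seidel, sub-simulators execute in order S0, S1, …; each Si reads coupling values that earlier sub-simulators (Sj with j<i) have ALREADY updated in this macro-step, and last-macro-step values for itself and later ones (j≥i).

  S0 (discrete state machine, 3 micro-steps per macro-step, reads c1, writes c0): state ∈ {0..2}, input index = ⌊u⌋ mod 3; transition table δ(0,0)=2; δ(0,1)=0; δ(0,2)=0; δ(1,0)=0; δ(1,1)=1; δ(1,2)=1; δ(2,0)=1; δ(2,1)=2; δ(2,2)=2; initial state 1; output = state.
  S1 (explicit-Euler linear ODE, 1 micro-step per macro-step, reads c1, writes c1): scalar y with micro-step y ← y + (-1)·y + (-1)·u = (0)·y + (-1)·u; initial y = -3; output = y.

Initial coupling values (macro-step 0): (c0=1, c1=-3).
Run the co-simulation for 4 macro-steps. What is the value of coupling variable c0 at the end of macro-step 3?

c0 at macro-step 3 = 1

macro 1: S0 reads c1=-3 → after 3×micro: 1; S1 reads c1=-3 → after 1×micro: 3 ⇒ (c0=1, c1=3)
macro 2: S0 reads c1=3 → after 3×micro: 1; S1 reads c1=3 → after 1×micro: -3 ⇒ (c0=1, c1=-3)
macro 3: S0 reads c1=-3 → after 3×micro: 1; S1 reads c1=-3 → after 1×micro: 3 ⇒ (c0=1, c1=3)
macro 4: S0 reads c1=3 → after 3×micro: 1; S1 reads c1=3 → after 1×micro: -3 ⇒ (c0=1, c1=-3)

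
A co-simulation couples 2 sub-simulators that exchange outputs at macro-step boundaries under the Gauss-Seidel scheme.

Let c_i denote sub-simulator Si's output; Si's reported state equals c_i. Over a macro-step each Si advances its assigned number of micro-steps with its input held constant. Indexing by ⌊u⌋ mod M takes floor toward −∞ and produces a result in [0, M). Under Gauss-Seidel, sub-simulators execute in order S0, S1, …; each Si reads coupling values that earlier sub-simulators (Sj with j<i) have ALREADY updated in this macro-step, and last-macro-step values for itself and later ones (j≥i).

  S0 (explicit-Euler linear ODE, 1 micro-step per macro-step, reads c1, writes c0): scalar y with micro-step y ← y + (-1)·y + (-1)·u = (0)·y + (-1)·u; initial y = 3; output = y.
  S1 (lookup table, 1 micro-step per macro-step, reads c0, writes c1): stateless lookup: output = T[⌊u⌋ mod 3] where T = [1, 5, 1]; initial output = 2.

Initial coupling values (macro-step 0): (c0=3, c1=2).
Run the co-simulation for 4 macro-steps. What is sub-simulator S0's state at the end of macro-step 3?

S0 state at macro-step 3 = -5

macro 1: S0 reads c1=2 → after 1×micro: -2; S1 reads c0=-2 → after 1×micro: 5 ⇒ (c0=-2, c1=5)
macro 2: S0 reads c1=5 → after 1×micro: -5; S1 reads c0=-5 → after 1×micro: 5 ⇒ (c0=-5, c1=5)
macro 3: S0 reads c1=5 → after 1×micro: -5; S1 reads c0=-5 → after 1×micro: 5 ⇒ (c0=-5, c1=5)
macro 4: S0 reads c1=5 → after 1×micro: -5; S1 reads c0=-5 → after 1×micro: 5 ⇒ (c0=-5, c1=5)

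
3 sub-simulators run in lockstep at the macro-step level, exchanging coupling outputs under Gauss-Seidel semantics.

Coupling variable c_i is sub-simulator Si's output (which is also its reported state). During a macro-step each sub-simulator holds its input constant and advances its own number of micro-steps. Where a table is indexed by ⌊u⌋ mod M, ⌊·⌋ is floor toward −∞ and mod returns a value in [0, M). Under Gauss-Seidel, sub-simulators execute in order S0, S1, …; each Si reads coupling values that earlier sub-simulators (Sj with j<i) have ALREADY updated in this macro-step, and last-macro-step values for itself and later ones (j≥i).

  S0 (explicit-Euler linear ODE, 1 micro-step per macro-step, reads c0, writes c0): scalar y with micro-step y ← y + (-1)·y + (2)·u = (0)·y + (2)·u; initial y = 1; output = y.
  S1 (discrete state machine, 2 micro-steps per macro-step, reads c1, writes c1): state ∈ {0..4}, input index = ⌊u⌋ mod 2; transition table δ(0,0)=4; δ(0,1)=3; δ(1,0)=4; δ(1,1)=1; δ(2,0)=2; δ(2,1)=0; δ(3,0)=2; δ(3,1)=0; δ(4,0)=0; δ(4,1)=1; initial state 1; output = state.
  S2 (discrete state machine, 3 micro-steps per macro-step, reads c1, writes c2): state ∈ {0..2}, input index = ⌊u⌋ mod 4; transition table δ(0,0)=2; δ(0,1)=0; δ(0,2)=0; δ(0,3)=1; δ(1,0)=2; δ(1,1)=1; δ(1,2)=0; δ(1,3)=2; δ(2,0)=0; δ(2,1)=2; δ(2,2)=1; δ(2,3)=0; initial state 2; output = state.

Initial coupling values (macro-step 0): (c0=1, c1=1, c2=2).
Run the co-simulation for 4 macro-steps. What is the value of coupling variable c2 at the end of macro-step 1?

macro 1: S0 reads c0=1 → after 1×micro: 2; S1 reads c1=1 → after 2×micro: 1; S2 reads c1=1 → after 3×micro: 2 ⇒ (c0=2, c1=1, c2=2)
macro 2: S0 reads c0=2 → after 1×micro: 4; S1 reads c1=1 → after 2×micro: 1; S2 reads c1=1 → after 3×micro: 2 ⇒ (c0=4, c1=1, c2=2)
macro 3: S0 reads c0=4 → after 1×micro: 8; S1 reads c1=1 → after 2×micro: 1; S2 reads c1=1 → after 3×micro: 2 ⇒ (c0=8, c1=1, c2=2)
macro 4: S0 reads c0=8 → after 1×micro: 16; S1 reads c1=1 → after 2×micro: 1; S2 reads c1=1 → after 3×micro: 2 ⇒ (c0=16, c1=1, c2=2)

c2 at macro-step 1 = 2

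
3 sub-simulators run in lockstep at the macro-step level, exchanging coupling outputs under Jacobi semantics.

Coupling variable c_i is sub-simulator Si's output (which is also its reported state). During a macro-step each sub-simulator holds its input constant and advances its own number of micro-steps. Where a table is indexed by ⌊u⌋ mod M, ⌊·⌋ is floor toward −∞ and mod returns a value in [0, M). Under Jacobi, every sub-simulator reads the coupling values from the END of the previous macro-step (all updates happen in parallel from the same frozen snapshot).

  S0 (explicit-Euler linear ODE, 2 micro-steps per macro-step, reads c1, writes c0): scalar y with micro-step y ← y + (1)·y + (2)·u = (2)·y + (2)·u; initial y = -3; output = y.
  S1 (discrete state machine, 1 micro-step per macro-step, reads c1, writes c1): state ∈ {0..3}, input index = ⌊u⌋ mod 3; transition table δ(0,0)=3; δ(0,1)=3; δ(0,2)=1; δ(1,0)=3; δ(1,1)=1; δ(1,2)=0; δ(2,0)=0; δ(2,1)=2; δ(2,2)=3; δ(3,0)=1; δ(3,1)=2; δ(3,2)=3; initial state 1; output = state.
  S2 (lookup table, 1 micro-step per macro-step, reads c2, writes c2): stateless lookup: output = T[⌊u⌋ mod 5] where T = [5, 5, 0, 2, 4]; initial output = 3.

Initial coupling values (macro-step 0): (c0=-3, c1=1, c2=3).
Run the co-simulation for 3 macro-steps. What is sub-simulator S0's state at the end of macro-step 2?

macro 1: S0 reads c1=1 → after 2×micro: -6; S1 reads c1=1 → after 1×micro: 1; S2 reads c2=3 → after 1×micro: 2 ⇒ (c0=-6, c1=1, c2=2)
macro 2: S0 reads c1=1 → after 2×micro: -18; S1 reads c1=1 → after 1×micro: 1; S2 reads c2=2 → after 1×micro: 0 ⇒ (c0=-18, c1=1, c2=0)
macro 3: S0 reads c1=1 → after 2×micro: -66; S1 reads c1=1 → after 1×micro: 1; S2 reads c2=0 → after 1×micro: 5 ⇒ (c0=-66, c1=1, c2=5)

S0 state at macro-step 2 = -18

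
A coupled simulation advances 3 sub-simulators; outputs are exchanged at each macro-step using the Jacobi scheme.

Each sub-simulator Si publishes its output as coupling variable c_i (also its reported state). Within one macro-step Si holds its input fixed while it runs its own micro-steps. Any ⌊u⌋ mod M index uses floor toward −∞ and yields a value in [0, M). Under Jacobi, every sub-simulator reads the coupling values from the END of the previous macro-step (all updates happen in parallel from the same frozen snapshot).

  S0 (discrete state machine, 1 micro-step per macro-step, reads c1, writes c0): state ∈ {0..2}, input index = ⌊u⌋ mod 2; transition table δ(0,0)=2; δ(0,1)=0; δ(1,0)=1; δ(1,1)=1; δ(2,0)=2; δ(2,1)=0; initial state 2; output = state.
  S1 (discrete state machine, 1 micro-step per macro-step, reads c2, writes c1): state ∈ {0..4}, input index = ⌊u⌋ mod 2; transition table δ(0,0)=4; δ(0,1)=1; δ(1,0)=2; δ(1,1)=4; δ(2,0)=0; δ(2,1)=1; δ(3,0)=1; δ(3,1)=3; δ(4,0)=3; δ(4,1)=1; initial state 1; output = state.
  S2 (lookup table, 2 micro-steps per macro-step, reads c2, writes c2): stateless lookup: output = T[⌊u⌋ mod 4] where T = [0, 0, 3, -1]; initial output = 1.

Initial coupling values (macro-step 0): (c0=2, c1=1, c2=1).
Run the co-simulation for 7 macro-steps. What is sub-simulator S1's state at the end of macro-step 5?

S1 state at macro-step 5 = 0

macro 1: S0 reads c1=1 → after 1×micro: 0; S1 reads c2=1 → after 1×micro: 4; S2 reads c2=1 → after 2×micro: 0 ⇒ (c0=0, c1=4, c2=0)
macro 2: S0 reads c1=4 → after 1×micro: 2; S1 reads c2=0 → after 1×micro: 3; S2 reads c2=0 → after 2×micro: 0 ⇒ (c0=2, c1=3, c2=0)
macro 3: S0 reads c1=3 → after 1×micro: 0; S1 reads c2=0 → after 1×micro: 1; S2 reads c2=0 → after 2×micro: 0 ⇒ (c0=0, c1=1, c2=0)
macro 4: S0 reads c1=1 → after 1×micro: 0; S1 reads c2=0 → after 1×micro: 2; S2 reads c2=0 → after 2×micro: 0 ⇒ (c0=0, c1=2, c2=0)
macro 5: S0 reads c1=2 → after 1×micro: 2; S1 reads c2=0 → after 1×micro: 0; S2 reads c2=0 → after 2×micro: 0 ⇒ (c0=2, c1=0, c2=0)
macro 6: S0 reads c1=0 → after 1×micro: 2; S1 reads c2=0 → after 1×micro: 4; S2 reads c2=0 → after 2×micro: 0 ⇒ (c0=2, c1=4, c2=0)
macro 7: S0 reads c1=4 → after 1×micro: 2; S1 reads c2=0 → after 1×micro: 3; S2 reads c2=0 → after 2×micro: 0 ⇒ (c0=2, c1=3, c2=0)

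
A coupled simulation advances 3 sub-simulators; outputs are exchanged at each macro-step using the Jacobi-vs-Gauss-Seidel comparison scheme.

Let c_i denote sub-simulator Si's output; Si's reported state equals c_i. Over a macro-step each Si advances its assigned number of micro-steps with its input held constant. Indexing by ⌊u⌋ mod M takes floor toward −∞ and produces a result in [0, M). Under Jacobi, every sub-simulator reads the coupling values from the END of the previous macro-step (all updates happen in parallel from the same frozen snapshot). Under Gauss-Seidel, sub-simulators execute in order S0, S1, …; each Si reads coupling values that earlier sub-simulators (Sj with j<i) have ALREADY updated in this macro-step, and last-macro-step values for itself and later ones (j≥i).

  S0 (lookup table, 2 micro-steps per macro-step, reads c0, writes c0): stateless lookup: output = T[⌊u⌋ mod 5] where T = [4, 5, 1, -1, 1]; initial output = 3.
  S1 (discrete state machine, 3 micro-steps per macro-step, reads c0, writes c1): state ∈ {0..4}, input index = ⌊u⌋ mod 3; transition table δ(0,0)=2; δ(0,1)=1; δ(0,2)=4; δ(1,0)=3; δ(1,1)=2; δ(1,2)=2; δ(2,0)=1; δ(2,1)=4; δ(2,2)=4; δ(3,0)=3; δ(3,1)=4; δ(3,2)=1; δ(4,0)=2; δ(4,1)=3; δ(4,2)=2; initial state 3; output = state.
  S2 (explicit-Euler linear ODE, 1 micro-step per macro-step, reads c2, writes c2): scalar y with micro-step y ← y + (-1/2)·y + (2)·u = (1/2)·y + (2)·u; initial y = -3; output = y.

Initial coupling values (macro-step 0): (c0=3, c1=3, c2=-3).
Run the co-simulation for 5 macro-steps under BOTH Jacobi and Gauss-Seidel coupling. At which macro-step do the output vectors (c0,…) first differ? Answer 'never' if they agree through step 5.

[Jacobi] macro 1: S0 reads c0=3 → after 2×micro: -1; S1 reads c0=3 → after 3×micro: 3; S2 reads c2=-3 → after 1×micro: -15/2 ⇒ (c0=-1, c1=3, c2=-15/2)
[Jacobi] macro 2: S0 reads c0=-1 → after 2×micro: 1; S1 reads c0=-1 → after 3×micro: 4; S2 reads c2=-15/2 → after 1×micro: -75/4 ⇒ (c0=1, c1=4, c2=-75/4)
[Jacobi] macro 3: S0 reads c0=1 → after 2×micro: 5; S1 reads c0=1 → after 3×micro: 3; S2 reads c2=-75/4 → after 1×micro: -375/8 ⇒ (c0=5, c1=3, c2=-375/8)
[Jacobi] macro 4: S0 reads c0=5 → after 2×micro: 4; S1 reads c0=5 → after 3×micro: 4; S2 reads c2=-375/8 → after 1×micro: -1875/16 ⇒ (c0=4, c1=4, c2=-1875/16)
[Jacobi] macro 5: S0 reads c0=4 → after 2×micro: 1; S1 reads c0=4 → after 3×micro: 3; S2 reads c2=-1875/16 → after 1×micro: -9375/32 ⇒ (c0=1, c1=3, c2=-9375/32)
[Gauss-Seidel] macro 1: S0 reads c0=3 → after 2×micro: -1; S1 reads c0=-1 → after 3×micro: 4; S2 reads c2=-3 → after 1×micro: -15/2 ⇒ (c0=-1, c1=4, c2=-15/2)
[Gauss-Seidel] macro 2: S0 reads c0=-1 → after 2×micro: 1; S1 reads c0=1 → after 3×micro: 3; S2 reads c2=-15/2 → after 1×micro: -75/4 ⇒ (c0=1, c1=3, c2=-75/4)
[Gauss-Seidel] macro 3: S0 reads c0=1 → after 2×micro: 5; S1 reads c0=5 → after 3×micro: 4; S2 reads c2=-75/4 → after 1×micro: -375/8 ⇒ (c0=5, c1=4, c2=-375/8)
[Gauss-Seidel] macro 4: S0 reads c0=5 → after 2×micro: 4; S1 reads c0=4 → after 3×micro: 3; S2 reads c2=-375/8 → after 1×micro: -1875/16 ⇒ (c0=4, c1=3, c2=-1875/16)
[Gauss-Seidel] macro 5: S0 reads c0=4 → after 2×micro: 1; S1 reads c0=1 → after 3×micro: 4; S2 reads c2=-1875/16 → after 1×micro: -9375/32 ⇒ (c0=1, c1=4, c2=-9375/32)

first divergence at macro-step: 1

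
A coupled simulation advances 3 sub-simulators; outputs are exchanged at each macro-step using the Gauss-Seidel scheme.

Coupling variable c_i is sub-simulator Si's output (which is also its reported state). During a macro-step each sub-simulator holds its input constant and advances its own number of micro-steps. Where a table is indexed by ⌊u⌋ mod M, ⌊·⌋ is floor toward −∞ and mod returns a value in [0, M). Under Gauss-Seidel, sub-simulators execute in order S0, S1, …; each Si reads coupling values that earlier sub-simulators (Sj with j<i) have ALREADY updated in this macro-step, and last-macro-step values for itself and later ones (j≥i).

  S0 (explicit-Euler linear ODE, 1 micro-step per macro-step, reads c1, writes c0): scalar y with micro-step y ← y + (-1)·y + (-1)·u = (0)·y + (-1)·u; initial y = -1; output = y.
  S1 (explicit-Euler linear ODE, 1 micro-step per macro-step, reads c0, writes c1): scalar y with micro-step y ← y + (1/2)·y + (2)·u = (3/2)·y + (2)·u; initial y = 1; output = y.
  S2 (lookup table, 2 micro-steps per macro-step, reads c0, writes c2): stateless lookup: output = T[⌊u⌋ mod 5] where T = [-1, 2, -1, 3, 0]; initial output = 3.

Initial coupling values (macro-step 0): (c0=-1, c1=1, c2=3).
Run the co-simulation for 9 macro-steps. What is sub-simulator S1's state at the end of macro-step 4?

macro 1: S0 reads c1=1 → after 1×micro: -1; S1 reads c0=-1 → after 1×micro: -1/2; S2 reads c0=-1 → after 2×micro: 0 ⇒ (c0=-1, c1=-1/2, c2=0)
macro 2: S0 reads c1=-1/2 → after 1×micro: 1/2; S1 reads c0=1/2 → after 1×micro: 1/4; S2 reads c0=1/2 → after 2×micro: -1 ⇒ (c0=1/2, c1=1/4, c2=-1)
macro 3: S0 reads c1=1/4 → after 1×micro: -1/4; S1 reads c0=-1/4 → after 1×micro: -1/8; S2 reads c0=-1/4 → after 2×micro: 0 ⇒ (c0=-1/4, c1=-1/8, c2=0)
macro 4: S0 reads c1=-1/8 → after 1×micro: 1/8; S1 reads c0=1/8 → after 1×micro: 1/16; S2 reads c0=1/8 → after 2×micro: -1 ⇒ (c0=1/8, c1=1/16, c2=-1)
macro 5: S0 reads c1=1/16 → after 1×micro: -1/16; S1 reads c0=-1/16 → after 1×micro: -1/32; S2 reads c0=-1/16 → after 2×micro: 0 ⇒ (c0=-1/16, c1=-1/32, c2=0)
macro 6: S0 reads c1=-1/32 → after 1×micro: 1/32; S1 reads c0=1/32 → after 1×micro: 1/64; S2 reads c0=1/32 → after 2×micro: -1 ⇒ (c0=1/32, c1=1/64, c2=-1)
macro 7: S0 reads c1=1/64 → after 1×micro: -1/64; S1 reads c0=-1/64 → after 1×micro: -1/128; S2 reads c0=-1/64 → after 2×micro: 0 ⇒ (c0=-1/64, c1=-1/128, c2=0)
macro 8: S0 reads c1=-1/128 → after 1×micro: 1/128; S1 reads c0=1/128 → after 1×micro: 1/256; S2 reads c0=1/128 → after 2×micro: -1 ⇒ (c0=1/128, c1=1/256, c2=-1)
macro 9: S0 reads c1=1/256 → after 1×micro: -1/256; S1 reads c0=-1/256 → after 1×micro: -1/512; S2 reads c0=-1/256 → after 2×micro: 0 ⇒ (c0=-1/256, c1=-1/512, c2=0)

S1 state at macro-step 4 = 1/16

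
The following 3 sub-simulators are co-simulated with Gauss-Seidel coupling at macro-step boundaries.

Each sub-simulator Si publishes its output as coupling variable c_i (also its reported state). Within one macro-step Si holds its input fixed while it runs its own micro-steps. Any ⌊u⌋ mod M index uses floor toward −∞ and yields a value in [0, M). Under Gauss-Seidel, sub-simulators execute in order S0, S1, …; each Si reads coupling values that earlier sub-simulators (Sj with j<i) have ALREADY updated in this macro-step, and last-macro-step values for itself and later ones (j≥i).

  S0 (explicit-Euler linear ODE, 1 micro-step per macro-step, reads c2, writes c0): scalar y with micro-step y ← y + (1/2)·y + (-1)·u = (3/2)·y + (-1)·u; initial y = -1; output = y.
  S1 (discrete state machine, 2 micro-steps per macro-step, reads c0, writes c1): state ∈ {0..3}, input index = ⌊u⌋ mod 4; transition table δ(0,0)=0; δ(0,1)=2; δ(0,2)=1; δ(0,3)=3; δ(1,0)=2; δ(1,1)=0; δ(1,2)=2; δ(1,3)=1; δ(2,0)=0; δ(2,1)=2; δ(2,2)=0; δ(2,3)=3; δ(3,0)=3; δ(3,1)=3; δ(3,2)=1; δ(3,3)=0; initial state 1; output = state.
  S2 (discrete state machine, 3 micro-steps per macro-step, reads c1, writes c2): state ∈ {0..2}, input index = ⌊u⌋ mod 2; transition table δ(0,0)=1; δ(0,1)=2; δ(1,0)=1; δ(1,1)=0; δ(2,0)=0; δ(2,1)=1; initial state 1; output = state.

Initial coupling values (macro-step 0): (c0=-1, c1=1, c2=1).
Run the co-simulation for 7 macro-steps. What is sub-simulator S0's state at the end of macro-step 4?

macro 1: S0 reads c2=1 → after 1×micro: -5/2; S1 reads c0=-5/2 → after 2×micro: 2; S2 reads c1=2 → after 3×micro: 1 ⇒ (c0=-5/2, c1=2, c2=1)
macro 2: S0 reads c2=1 → after 1×micro: -19/4; S1 reads c0=-19/4 → after 2×micro: 0; S2 reads c1=0 → after 3×micro: 1 ⇒ (c0=-19/4, c1=0, c2=1)
macro 3: S0 reads c2=1 → after 1×micro: -65/8; S1 reads c0=-65/8 → after 2×micro: 0; S2 reads c1=0 → after 3×micro: 1 ⇒ (c0=-65/8, c1=0, c2=1)
macro 4: S0 reads c2=1 → after 1×micro: -211/16; S1 reads c0=-211/16 → after 2×micro: 2; S2 reads c1=2 → after 3×micro: 1 ⇒ (c0=-211/16, c1=2, c2=1)
macro 5: S0 reads c2=1 → after 1×micro: -665/32; S1 reads c0=-665/32 → after 2×micro: 0; S2 reads c1=0 → after 3×micro: 1 ⇒ (c0=-665/32, c1=0, c2=1)
macro 6: S0 reads c2=1 → after 1×micro: -2059/64; S1 reads c0=-2059/64 → after 2×micro: 0; S2 reads c1=0 → after 3×micro: 1 ⇒ (c0=-2059/64, c1=0, c2=1)
macro 7: S0 reads c2=1 → after 1×micro: -6305/128; S1 reads c0=-6305/128 → after 2×micro: 2; S2 reads c1=2 → after 3×micro: 1 ⇒ (c0=-6305/128, c1=2, c2=1)

S0 state at macro-step 4 = -211/16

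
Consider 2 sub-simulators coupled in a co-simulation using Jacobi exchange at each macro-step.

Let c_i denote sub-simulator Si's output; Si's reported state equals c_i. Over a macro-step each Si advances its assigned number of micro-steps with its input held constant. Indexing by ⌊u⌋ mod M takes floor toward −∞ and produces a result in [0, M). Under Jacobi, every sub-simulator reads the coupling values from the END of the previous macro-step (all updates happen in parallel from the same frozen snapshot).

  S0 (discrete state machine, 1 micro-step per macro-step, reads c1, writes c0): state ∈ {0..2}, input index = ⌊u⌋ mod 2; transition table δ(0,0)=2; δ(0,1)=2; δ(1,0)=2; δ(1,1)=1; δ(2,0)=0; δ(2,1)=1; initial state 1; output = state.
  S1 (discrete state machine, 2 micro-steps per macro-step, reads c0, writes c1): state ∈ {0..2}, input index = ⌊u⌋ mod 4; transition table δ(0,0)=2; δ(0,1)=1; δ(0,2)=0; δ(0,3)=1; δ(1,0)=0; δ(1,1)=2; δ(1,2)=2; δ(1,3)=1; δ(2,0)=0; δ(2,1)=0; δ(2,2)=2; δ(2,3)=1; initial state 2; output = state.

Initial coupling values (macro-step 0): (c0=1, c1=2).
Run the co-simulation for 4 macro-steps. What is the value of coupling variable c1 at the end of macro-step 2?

macro 1: S0 reads c1=2 → after 1×micro: 2; S1 reads c0=1 → after 2×micro: 1 ⇒ (c0=2, c1=1)
macro 2: S0 reads c1=1 → after 1×micro: 1; S1 reads c0=2 → after 2×micro: 2 ⇒ (c0=1, c1=2)
macro 3: S0 reads c1=2 → after 1×micro: 2; S1 reads c0=1 → after 2×micro: 1 ⇒ (c0=2, c1=1)
macro 4: S0 reads c1=1 → after 1×micro: 1; S1 reads c0=2 → after 2×micro: 2 ⇒ (c0=1, c1=2)

c1 at macro-step 2 = 2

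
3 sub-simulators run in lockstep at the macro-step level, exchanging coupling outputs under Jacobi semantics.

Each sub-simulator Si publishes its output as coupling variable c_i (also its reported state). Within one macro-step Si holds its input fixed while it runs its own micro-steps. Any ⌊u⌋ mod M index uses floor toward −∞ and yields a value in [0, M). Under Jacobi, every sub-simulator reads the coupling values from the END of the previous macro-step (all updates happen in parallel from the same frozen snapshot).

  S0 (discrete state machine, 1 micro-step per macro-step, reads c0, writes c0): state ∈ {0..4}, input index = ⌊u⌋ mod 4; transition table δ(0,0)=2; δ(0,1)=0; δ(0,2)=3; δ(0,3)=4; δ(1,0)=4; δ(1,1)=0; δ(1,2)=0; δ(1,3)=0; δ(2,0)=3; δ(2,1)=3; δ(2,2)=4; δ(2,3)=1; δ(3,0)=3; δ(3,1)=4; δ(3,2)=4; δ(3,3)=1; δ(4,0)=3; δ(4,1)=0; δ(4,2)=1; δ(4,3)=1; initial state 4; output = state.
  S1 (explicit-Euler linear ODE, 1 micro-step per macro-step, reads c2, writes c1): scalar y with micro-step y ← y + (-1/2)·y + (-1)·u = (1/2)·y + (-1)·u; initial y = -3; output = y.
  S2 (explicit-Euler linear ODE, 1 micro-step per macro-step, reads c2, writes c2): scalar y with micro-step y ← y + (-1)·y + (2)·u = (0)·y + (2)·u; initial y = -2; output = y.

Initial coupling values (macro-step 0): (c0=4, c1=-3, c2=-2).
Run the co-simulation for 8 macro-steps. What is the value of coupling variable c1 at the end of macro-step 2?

macro 1: S0 reads c0=4 → after 1×micro: 3; S1 reads c2=-2 → after 1×micro: 1/2; S2 reads c2=-2 → after 1×micro: -4 ⇒ (c0=3, c1=1/2, c2=-4)
macro 2: S0 reads c0=3 → after 1×micro: 1; S1 reads c2=-4 → after 1×micro: 17/4; S2 reads c2=-4 → after 1×micro: -8 ⇒ (c0=1, c1=17/4, c2=-8)
macro 3: S0 reads c0=1 → after 1×micro: 0; S1 reads c2=-8 → after 1×micro: 81/8; S2 reads c2=-8 → after 1×micro: -16 ⇒ (c0=0, c1=81/8, c2=-16)
macro 4: S0 reads c0=0 → after 1×micro: 2; S1 reads c2=-16 → after 1×micro: 337/16; S2 reads c2=-16 → after 1×micro: -32 ⇒ (c0=2, c1=337/16, c2=-32)
macro 5: S0 reads c0=2 → after 1×micro: 4; S1 reads c2=-32 → after 1×micro: 1361/32; S2 reads c2=-32 → after 1×micro: -64 ⇒ (c0=4, c1=1361/32, c2=-64)
macro 6: S0 reads c0=4 → after 1×micro: 3; S1 reads c2=-64 → after 1×micro: 5457/64; S2 reads c2=-64 → after 1×micro: -128 ⇒ (c0=3, c1=5457/64, c2=-128)
macro 7: S0 reads c0=3 → after 1×micro: 1; S1 reads c2=-128 → after 1×micro: 21841/128; S2 reads c2=-128 → after 1×micro: -256 ⇒ (c0=1, c1=21841/128, c2=-256)
macro 8: S0 reads c0=1 → after 1×micro: 0; S1 reads c2=-256 → after 1×micro: 87377/256; S2 reads c2=-256 → after 1×micro: -512 ⇒ (c0=0, c1=87377/256, c2=-512)

c1 at macro-step 2 = 17/4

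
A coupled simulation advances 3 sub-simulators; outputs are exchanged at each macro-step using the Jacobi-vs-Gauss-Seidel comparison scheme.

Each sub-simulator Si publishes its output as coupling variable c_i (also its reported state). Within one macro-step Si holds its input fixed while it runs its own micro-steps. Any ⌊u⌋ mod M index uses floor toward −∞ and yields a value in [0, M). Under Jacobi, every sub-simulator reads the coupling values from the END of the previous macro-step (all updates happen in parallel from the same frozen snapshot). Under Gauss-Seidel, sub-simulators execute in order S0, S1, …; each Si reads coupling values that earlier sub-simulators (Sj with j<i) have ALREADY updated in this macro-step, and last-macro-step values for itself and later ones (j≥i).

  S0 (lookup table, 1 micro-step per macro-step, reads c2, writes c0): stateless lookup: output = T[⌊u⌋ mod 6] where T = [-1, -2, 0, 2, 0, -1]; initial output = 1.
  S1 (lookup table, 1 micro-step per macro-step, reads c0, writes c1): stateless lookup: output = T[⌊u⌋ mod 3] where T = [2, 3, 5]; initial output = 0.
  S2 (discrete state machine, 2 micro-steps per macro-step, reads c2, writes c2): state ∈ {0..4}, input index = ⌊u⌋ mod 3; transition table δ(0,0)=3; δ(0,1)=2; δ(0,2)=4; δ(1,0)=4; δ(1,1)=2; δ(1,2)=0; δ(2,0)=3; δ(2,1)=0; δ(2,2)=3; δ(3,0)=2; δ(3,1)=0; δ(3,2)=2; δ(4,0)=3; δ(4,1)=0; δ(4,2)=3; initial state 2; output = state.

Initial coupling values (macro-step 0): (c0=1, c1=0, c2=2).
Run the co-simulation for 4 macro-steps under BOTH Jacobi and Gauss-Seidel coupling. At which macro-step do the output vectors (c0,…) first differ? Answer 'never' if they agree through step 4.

first divergence at macro-step: 1

[Jacobi] macro 1: S0 reads c2=2 → after 1×micro: 0; S1 reads c0=1 → after 1×micro: 3; S2 reads c2=2 → after 2×micro: 2 ⇒ (c0=0, c1=3, c2=2)
[Jacobi] macro 2: S0 reads c2=2 → after 1×micro: 0; S1 reads c0=0 → after 1×micro: 2; S2 reads c2=2 → after 2×micro: 2 ⇒ (c0=0, c1=2, c2=2)
[Jacobi] macro 3: S0 reads c2=2 → after 1×micro: 0; S1 reads c0=0 → after 1×micro: 2; S2 reads c2=2 → after 2×micro: 2 ⇒ (c0=0, c1=2, c2=2)
[Jacobi] macro 4: S0 reads c2=2 → after 1×micro: 0; S1 reads c0=0 → after 1×micro: 2; S2 reads c2=2 → after 2×micro: 2 ⇒ (c0=0, c1=2, c2=2)
[Gauss-Seidel] macro 1: S0 reads c2=2 → after 1×micro: 0; S1 reads c0=0 → after 1×micro: 2; S2 reads c2=2 → after 2×micro: 2 ⇒ (c0=0, c1=2, c2=2)
[Gauss-Seidel] macro 2: S0 reads c2=2 → after 1×micro: 0; S1 reads c0=0 → after 1×micro: 2; S2 reads c2=2 → after 2×micro: 2 ⇒ (c0=0, c1=2, c2=2)
[Gauss-Seidel] macro 3: S0 reads c2=2 → after 1×micro: 0; S1 reads c0=0 → after 1×micro: 2; S2 reads c2=2 → after 2×micro: 2 ⇒ (c0=0, c1=2, c2=2)
[Gauss-Seidel] macro 4: S0 reads c2=2 → after 1×micro: 0; S1 reads c0=0 → after 1×micro: 2; S2 reads c2=2 → after 2×micro: 2 ⇒ (c0=0, c1=2, c2=2)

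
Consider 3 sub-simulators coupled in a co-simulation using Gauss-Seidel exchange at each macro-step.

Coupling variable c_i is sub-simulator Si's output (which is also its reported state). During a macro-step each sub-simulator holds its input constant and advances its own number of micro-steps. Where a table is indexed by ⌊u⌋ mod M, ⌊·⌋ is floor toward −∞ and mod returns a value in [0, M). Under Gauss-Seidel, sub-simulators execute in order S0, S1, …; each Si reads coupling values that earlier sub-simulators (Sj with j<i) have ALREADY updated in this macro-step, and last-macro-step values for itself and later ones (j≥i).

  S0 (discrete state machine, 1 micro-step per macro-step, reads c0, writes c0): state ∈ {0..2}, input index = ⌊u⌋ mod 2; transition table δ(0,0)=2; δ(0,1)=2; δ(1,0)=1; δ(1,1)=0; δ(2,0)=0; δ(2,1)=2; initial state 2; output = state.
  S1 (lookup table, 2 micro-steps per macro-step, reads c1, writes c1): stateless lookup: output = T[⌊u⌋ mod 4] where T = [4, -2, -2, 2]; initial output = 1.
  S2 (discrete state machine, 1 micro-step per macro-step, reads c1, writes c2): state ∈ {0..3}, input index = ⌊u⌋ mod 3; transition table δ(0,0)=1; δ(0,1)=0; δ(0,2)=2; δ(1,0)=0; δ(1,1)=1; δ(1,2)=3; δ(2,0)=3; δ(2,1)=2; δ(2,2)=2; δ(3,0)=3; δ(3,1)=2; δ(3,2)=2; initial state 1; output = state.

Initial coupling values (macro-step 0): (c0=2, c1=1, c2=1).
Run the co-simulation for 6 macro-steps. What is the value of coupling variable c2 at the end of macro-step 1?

c2 at macro-step 1 = 1

macro 1: S0 reads c0=2 → after 1×micro: 0; S1 reads c1=1 → after 2×micro: -2; S2 reads c1=-2 → after 1×micro: 1 ⇒ (c0=0, c1=-2, c2=1)
macro 2: S0 reads c0=0 → after 1×micro: 2; S1 reads c1=-2 → after 2×micro: -2; S2 reads c1=-2 → after 1×micro: 1 ⇒ (c0=2, c1=-2, c2=1)
macro 3: S0 reads c0=2 → after 1×micro: 0; S1 reads c1=-2 → after 2×micro: -2; S2 reads c1=-2 → after 1×micro: 1 ⇒ (c0=0, c1=-2, c2=1)
macro 4: S0 reads c0=0 → after 1×micro: 2; S1 reads c1=-2 → after 2×micro: -2; S2 reads c1=-2 → after 1×micro: 1 ⇒ (c0=2, c1=-2, c2=1)
macro 5: S0 reads c0=2 → after 1×micro: 0; S1 reads c1=-2 → after 2×micro: -2; S2 reads c1=-2 → after 1×micro: 1 ⇒ (c0=0, c1=-2, c2=1)
macro 6: S0 reads c0=0 → after 1×micro: 2; S1 reads c1=-2 → after 2×micro: -2; S2 reads c1=-2 → after 1×micro: 1 ⇒ (c0=2, c1=-2, c2=1)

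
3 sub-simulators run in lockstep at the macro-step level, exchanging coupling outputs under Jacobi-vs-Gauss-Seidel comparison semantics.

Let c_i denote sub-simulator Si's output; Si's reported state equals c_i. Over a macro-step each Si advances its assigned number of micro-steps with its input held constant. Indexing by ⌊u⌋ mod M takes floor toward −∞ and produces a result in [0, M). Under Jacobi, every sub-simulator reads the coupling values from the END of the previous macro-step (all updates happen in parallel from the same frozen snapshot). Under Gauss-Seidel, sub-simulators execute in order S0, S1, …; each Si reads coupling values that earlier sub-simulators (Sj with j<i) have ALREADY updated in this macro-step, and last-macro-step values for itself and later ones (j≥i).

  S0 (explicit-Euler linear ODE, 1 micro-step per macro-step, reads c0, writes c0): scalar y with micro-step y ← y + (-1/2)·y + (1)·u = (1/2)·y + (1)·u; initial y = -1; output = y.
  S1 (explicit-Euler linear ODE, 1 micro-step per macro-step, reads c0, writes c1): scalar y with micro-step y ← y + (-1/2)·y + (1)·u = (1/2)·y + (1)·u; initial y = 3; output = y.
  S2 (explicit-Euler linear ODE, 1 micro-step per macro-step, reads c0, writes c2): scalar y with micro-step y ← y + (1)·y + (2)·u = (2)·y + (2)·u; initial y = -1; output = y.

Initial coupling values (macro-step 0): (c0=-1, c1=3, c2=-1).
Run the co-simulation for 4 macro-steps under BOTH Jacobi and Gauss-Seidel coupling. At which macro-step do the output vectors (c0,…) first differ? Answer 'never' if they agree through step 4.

[Jacobi] macro 1: S0 reads c0=-1 → after 1×micro: -3/2; S1 reads c0=-1 → after 1×micro: 1/2; S2 reads c0=-1 → after 1×micro: -4 ⇒ (c0=-3/2, c1=1/2, c2=-4)
[Jacobi] macro 2: S0 reads c0=-3/2 → after 1×micro: -9/4; S1 reads c0=-3/2 → after 1×micro: -5/4; S2 reads c0=-3/2 → after 1×micro: -11 ⇒ (c0=-9/4, c1=-5/4, c2=-11)
[Jacobi] macro 3: S0 reads c0=-9/4 → after 1×micro: -27/8; S1 reads c0=-9/4 → after 1×micro: -23/8; S2 reads c0=-9/4 → after 1×micro: -53/2 ⇒ (c0=-27/8, c1=-23/8, c2=-53/2)
[Jacobi] macro 4: S0 reads c0=-27/8 → after 1×micro: -81/16; S1 reads c0=-27/8 → after 1×micro: -77/16; S2 reads c0=-27/8 → after 1×micro: -239/4 ⇒ (c0=-81/16, c1=-77/16, c2=-239/4)
[Gauss-Seidel] macro 1: S0 reads c0=-1 → after 1×micro: -3/2; S1 reads c0=-3/2 → after 1×micro: 0; S2 reads c0=-3/2 → after 1×micro: -5 ⇒ (c0=-3/2, c1=0, c2=-5)
[Gauss-Seidel] macro 2: S0 reads c0=-3/2 → after 1×micro: -9/4; S1 reads c0=-9/4 → after 1×micro: -9/4; S2 reads c0=-9/4 → after 1×micro: -29/2 ⇒ (c0=-9/4, c1=-9/4, c2=-29/2)
[Gauss-Seidel] macro 3: S0 reads c0=-9/4 → after 1×micro: -27/8; S1 reads c0=-27/8 → after 1×micro: -9/2; S2 reads c0=-27/8 → after 1×micro: -143/4 ⇒ (c0=-27/8, c1=-9/2, c2=-143/4)
[Gauss-Seidel] macro 4: S0 reads c0=-27/8 → after 1×micro: -81/16; S1 reads c0=-81/16 → after 1×micro: -117/16; S2 reads c0=-81/16 → after 1×micro: -653/8 ⇒ (c0=-81/16, c1=-117/16, c2=-653/8)

first divergence at macro-step: 1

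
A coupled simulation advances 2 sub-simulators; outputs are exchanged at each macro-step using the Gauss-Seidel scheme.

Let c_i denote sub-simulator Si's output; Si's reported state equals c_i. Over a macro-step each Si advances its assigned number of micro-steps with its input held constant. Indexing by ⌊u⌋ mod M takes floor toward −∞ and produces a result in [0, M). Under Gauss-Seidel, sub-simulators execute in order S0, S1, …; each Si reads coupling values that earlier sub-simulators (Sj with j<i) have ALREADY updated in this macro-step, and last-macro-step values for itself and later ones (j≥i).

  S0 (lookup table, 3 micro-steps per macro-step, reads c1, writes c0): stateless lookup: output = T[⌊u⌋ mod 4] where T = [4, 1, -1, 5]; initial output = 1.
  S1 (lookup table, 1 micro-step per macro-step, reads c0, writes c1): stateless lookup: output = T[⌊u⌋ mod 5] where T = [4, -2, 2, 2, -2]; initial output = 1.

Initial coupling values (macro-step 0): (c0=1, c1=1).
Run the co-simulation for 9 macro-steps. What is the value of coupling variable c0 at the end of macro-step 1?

macro 1: S0 reads c1=1 → after 3×micro: 1; S1 reads c0=1 → after 1×micro: -2 ⇒ (c0=1, c1=-2)
macro 2: S0 reads c1=-2 → after 3×micro: -1; S1 reads c0=-1 → after 1×micro: -2 ⇒ (c0=-1, c1=-2)
macro 3: S0 reads c1=-2 → after 3×micro: -1; S1 reads c0=-1 → after 1×micro: -2 ⇒ (c0=-1, c1=-2)
macro 4: S0 reads c1=-2 → after 3×micro: -1; S1 reads c0=-1 → after 1×micro: -2 ⇒ (c0=-1, c1=-2)
macro 5: S0 reads c1=-2 → after 3×micro: -1; S1 reads c0=-1 → after 1×micro: -2 ⇒ (c0=-1, c1=-2)
macro 6: S0 reads c1=-2 → after 3×micro: -1; S1 reads c0=-1 → after 1×micro: -2 ⇒ (c0=-1, c1=-2)
macro 7: S0 reads c1=-2 → after 3×micro: -1; S1 reads c0=-1 → after 1×micro: -2 ⇒ (c0=-1, c1=-2)
macro 8: S0 reads c1=-2 → after 3×micro: -1; S1 reads c0=-1 → after 1×micro: -2 ⇒ (c0=-1, c1=-2)
macro 9: S0 reads c1=-2 → after 3×micro: -1; S1 reads c0=-1 → after 1×micro: -2 ⇒ (c0=-1, c1=-2)

c0 at macro-step 1 = 1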